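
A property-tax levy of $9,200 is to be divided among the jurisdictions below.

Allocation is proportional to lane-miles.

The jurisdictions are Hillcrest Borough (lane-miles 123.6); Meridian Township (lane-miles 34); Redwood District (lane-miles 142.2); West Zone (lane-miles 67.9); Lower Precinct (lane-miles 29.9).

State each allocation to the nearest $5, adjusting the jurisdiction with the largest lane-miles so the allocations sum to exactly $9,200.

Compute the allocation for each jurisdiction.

Combined lane-miles = 123.6 + 34 + 142.2 + 67.9 + 29.9 = 397.6.
Raw shares: Hillcrest Borough 2,859.96; Meridian Township 786.72; Redwood District 3,290.34; West Zone 1,571.13; Lower Precinct 691.85.
After rounding ($5): Hillcrest Borough $2,860; Meridian Township $785; Redwood District $3,290; West Zone $1,570; Lower Precinct $690. Sum = $9,195.
Difference $9,200 − $9,195 = +$5 applied to largest lane-miles (Redwood District): Redwood District becomes $3,295.

Hillcrest Borough: $2,860; Meridian Township: $785; Redwood District: $3,295; West Zone: $1,570; Lower Precinct: $690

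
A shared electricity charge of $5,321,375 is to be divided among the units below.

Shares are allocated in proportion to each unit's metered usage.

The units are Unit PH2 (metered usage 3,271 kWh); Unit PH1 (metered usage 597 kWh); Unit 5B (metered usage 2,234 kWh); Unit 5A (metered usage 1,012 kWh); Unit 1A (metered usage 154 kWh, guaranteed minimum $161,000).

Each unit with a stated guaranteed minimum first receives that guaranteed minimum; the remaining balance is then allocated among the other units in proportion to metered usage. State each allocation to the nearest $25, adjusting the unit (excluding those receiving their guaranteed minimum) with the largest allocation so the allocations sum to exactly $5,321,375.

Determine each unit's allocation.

Unit PH2: $2,372,725 | Unit PH1: $433,050 | Unit 5B: $1,620,500 | Unit 5A: $734,100 | Unit 1A: $161,000

Fund the minimums — Unit 1A $161,000. Residual $5,160,375.
Residual split over remaining metered usage 7,114: Unit PH2 2,372,727.95 → $2,372,725; Unit PH1 433,053.68 → $433,050; Unit 5B 1,620,505.73 → $1,620,500; Unit 5A 734,087.64 → $734,100.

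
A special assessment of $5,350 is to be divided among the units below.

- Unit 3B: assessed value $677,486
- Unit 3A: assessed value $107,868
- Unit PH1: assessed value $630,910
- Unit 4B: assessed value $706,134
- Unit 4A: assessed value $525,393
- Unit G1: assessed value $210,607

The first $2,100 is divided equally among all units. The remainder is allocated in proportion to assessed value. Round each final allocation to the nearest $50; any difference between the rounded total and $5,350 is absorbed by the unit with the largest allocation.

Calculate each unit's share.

Equal tier: $2,100 ÷ 6 = $350 apiece.
Remainder $3,250 by assessed value (total 2,858,398): Unit 3B 770.30 → $750; Unit 3A 122.65 → $100; Unit PH1 717.34 → $700; Unit 4B 802.87 → $800; Unit 4A 597.37 → $600; Unit G1 239.46 → $250.
Rounding difference +$50 on remainder applied to Unit 4B.
Totals: Unit 3B $350 + $750 = $1,100; Unit 3A $350 + $100 = $450; Unit PH1 $350 + $700 = $1,050; Unit 4B $350 + $850 = $1,200; Unit 4A $350 + $600 = $950; Unit G1 $350 + $250 = $600.

Unit 3B: $1,100 | Unit 3A: $450 | Unit PH1: $1,050 | Unit 4B: $1,200 | Unit 4A: $950 | Unit G1: $600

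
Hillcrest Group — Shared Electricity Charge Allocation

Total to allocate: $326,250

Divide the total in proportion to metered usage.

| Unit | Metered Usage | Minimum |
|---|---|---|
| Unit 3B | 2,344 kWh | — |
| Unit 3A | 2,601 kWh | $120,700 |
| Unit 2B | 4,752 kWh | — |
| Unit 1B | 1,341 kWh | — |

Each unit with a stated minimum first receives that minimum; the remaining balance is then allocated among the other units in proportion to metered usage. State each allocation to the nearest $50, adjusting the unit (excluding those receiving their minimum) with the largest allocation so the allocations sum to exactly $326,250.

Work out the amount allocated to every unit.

Unit 3B: $57,100 · Unit 3A: $120,700 · Unit 2B: $115,800 · Unit 1B: $32,650

Fund the minimums — Unit 3A $120,700. Balance $205,550.
Balance split over remaining metered usage 8,437: Unit 3B 57,106.70 → $57,100; Unit 2B 115,772.62 → $115,750; Unit 1B 32,670.68 → $32,650.
Rounding difference +$50 applied to Unit 2B → $115,800.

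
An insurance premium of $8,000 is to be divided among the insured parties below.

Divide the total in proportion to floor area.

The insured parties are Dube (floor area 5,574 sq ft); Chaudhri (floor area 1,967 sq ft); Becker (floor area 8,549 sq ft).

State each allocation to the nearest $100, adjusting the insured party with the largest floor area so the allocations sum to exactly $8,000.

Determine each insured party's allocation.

Dube: $2,800 · Chaudhri: $1,000 · Becker: $4,200

Floor area total: 5,574 + 1,967 + 8,549 = 16,090.
Proportional shares: Dube 2,771.41; Chaudhri 978.00; Becker 4,250.59.
At nearest $100: Dube $2,800; Chaudhri $1,000; Becker $4,300. Sum = $8,100.
Difference $8,000 − $8,100 = −$100 applied to largest floor area (Becker): Becker becomes $4,200.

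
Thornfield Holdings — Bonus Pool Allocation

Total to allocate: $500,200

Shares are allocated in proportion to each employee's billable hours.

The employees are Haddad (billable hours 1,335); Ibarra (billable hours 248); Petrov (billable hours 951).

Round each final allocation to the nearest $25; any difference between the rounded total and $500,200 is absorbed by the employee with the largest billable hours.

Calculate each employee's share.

Billable hours total: 1,335 + 248 + 951 = 2,534.
Proportional shares: Haddad 263,522.89; Ibarra 48,954.06; Petrov 187,723.05.
At nearest $25: Haddad $263,525; Ibarra $48,950; Petrov $187,725. Sum = $500,200.
Sum already equals the total — no adjustment.

Haddad: $263,525 | Ibarra: $48,950 | Petrov: $187,725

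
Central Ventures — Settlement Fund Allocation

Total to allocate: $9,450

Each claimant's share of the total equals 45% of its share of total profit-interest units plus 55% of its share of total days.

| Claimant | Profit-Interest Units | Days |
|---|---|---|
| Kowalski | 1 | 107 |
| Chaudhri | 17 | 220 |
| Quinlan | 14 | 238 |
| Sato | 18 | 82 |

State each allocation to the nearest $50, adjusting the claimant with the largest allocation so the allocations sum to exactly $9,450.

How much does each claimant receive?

Kowalski: $950; Chaudhri: $3,200; Quinlan: $3,100; Sato: $2,200

Totals — profit-interest units 50, days 647.
Composite weights (45% profit-interest units + 55% days): Kowalski 0.1000; Chaudhri 0.3400; Quinlan 0.3283; Sato 0.2317.
Proportional shares: Kowalski 944.61; Chaudhri 3,213.16; Quinlan 3,102.61; Sato 2,189.62.
After rounding ($50): Kowalski $950; Chaudhri $3,200; Quinlan $3,100; Sato $2,200. Sum = $9,450.
Rounded total matches; no reconciliation needed.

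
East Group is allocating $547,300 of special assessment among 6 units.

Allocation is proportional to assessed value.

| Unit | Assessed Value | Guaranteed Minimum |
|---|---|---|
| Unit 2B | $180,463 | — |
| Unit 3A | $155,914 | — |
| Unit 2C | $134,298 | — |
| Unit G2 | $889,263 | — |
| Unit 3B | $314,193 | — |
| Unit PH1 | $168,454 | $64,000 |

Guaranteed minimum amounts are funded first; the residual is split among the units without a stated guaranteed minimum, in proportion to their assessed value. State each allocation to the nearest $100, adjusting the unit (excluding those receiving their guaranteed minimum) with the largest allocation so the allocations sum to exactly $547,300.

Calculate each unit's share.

Unit 2B: $52,100 | Unit 3A: $45,000 | Unit 2C: $38,800 | Unit G2: $256,700 | Unit 3B: $90,700 | Unit PH1: $64,000

Minimums first: Unit PH1 $64,000. Residual $483,300.
Residual split over remaining assessed value 1,674,131: Unit 2B 52,097.34 → $52,100; Unit 3A 45,010.36 → $45,000; Unit 2C 38,770.10 → $38,800; Unit G2 256,718.74 → $256,700; Unit 3B 90,703.46 → $90,700.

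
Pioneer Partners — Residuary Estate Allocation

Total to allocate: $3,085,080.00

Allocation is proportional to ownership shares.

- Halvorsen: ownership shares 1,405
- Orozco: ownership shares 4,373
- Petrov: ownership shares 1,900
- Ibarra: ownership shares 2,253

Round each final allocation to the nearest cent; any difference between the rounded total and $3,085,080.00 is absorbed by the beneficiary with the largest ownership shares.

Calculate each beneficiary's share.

Halvorsen: $436,465.35 · Orozco: $1,358,478.99 · Petrov: $590,237.84 · Ibarra: $699,897.82

Ownership shares total: 1,405 + 4,373 + 1,900 + 2,253 = 9,931.
Raw shares: Halvorsen 436,465.3509; Orozco 1,358,478.9890; Petrov 590,237.8411; Ibarra 699,897.8190.
Rounded to nearest cent: Halvorsen $436,465.35; Orozco $1,358,478.99; Petrov $590,237.84; Ibarra $699,897.82. Sum = $3,085,080.00.
Sum already equals the total — no adjustment.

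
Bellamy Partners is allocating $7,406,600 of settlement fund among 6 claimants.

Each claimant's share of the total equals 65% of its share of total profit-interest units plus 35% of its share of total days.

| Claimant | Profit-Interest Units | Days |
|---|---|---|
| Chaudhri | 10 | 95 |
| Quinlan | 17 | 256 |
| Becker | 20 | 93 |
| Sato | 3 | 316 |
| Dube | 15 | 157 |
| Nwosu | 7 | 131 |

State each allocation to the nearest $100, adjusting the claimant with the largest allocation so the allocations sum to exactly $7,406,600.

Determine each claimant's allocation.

Chaudhri: $903,600; Quinlan: $1,770,100; Becker: $1,567,300; Sato: $982,200; Dube: $1,391,300; Nwosu: $792,100

Totals — profit-interest units 72, days 1,048.
Composite weights (65% profit-interest units + 35% days): Chaudhri 0.1220; Quinlan 0.2390; Becker 0.2116; Sato 0.1326; Dube 0.1878; Nwosu 0.1069.
Unrounded shares: Chaudhri 903,641.32; Quinlan 1,769,943.39; Becker 1,567,345.55; Sato 982,246.14; Dube 1,391,328.87; Nwosu 792,094.72.
Rounded to nearest $100: Chaudhri $903,600; Quinlan $1,769,900; Becker $1,567,300; Sato $982,200; Dube $1,391,300; Nwosu $792,100. Sum = $7,406,400.
Difference $7,406,600 − $7,406,400 = +$200 applied to largest allocation (Quinlan): Quinlan becomes $1,770,100.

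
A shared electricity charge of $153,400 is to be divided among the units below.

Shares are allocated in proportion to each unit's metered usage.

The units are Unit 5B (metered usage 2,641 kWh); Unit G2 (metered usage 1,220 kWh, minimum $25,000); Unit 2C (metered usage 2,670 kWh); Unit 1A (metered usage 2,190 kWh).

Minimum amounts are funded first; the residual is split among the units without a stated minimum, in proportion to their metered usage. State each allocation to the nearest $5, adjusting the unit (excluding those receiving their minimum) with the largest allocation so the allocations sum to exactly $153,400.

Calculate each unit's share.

Unit 5B: $45,210; Unit G2: $25,000; Unit 2C: $45,700; Unit 1A: $37,490

Fund the minimums — Unit G2 $25,000. Residual $128,400.
Residual split over remaining metered usage 7,501: Unit 5B 45,207.89 → $45,210; Unit 2C 45,704.31 → $45,705; Unit 1A 37,487.80 → $37,490.
Rounding difference −$5 applied to Unit 2C → $45,700.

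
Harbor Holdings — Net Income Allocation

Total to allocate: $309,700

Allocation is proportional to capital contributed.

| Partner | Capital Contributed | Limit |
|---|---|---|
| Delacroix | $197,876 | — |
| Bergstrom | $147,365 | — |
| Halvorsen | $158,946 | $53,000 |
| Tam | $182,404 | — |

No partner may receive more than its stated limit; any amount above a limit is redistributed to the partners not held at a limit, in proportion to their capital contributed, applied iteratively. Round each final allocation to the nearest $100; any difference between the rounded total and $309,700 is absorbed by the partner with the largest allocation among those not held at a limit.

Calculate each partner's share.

Total capital contributed = 686,591.
Proportional shares (ignoring caps): Delacroix 89,255.75; Bergstrom 66,471.80; Halvorsen 71,695.63; Tam 82,276.81.
Cap binds for Halvorsen ($53,000); residual $256,700 reallocated over remaining capital contributed 527,645.
Redistributed shares: Delacroix 96,266.94 → $96,300; Bergstrom 71,693.27 → $71,700; Tam 88,739.79 → $88,700.

Delacroix: $96,300 | Bergstrom: $71,700 | Halvorsen: $53,000 | Tam: $88,700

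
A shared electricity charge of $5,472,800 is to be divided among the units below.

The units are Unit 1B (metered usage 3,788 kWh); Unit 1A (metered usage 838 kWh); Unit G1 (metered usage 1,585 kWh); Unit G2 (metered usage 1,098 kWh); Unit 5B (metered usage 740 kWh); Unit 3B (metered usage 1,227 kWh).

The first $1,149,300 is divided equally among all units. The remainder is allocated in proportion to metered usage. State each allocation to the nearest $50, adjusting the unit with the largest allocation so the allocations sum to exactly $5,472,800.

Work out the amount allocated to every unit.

Unit 1B: $1,957,150 | Unit 1A: $582,150 | Unit G1: $930,300 | Unit G2: $703,300 | Unit 5B: $536,450 | Unit 3B: $763,450

$1,149,300 shared equally gives $191,550 per unit.
Remainder $4,323,500 by metered usage (total 9,276): Unit 1B 1,765,569.00 → $1,765,550; Unit 1A 390,587.86 → $390,600; Unit G1 738,761.05 → $738,750; Unit G2 511,772.64 → $511,750; Unit 5B 344,910.52 → $344,900; Unit 3B 571,898.93 → $571,900.
Rounding difference +$50 on remainder applied to Unit 1B.
Totals: Unit 1B $191,550 + $1,765,600 = $1,957,150; Unit 1A $191,550 + $390,600 = $582,150; Unit G1 $191,550 + $738,750 = $930,300; Unit G2 $191,550 + $511,750 = $703,300; Unit 5B $191,550 + $344,900 = $536,450; Unit 3B $191,550 + $571,900 = $763,450.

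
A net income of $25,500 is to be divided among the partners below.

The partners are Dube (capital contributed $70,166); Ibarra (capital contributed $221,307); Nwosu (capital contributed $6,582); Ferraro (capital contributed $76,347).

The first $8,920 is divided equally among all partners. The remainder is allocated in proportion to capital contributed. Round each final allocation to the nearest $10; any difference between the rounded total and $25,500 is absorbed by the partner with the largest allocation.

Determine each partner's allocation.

First tranche $8,920 split equally: $2,230 each.
Remainder $16,580 by capital contributed (total 374,402): Dube 3,107.23 → $3,110; Ibarra 9,800.35 → $9,800; Nwosu 291.48 → $290; Ferraro 3,380.95 → $3,380.
Totals: Dube $2,230 + $3,110 = $5,340; Ibarra $2,230 + $9,800 = $12,030; Nwosu $2,230 + $290 = $2,520; Ferraro $2,230 + $3,380 = $5,610.

Dube: $5,340; Ibarra: $12,030; Nwosu: $2,520; Ferraro: $5,610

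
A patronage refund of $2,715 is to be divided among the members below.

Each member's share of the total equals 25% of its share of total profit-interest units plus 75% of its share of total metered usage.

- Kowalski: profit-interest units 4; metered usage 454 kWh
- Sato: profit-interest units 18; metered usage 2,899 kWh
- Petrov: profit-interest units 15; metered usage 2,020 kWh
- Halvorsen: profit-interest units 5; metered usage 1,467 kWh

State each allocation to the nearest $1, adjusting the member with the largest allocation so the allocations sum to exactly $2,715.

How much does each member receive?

Kowalski: $200; Sato: $1,153; Petrov: $844; Halvorsen: $518

Totals — profit-interest units 42, metered usage 6,840.
Composite weights (25% profit-interest units + 75% metered usage): Kowalski 0.0736; Sato 0.4250; Petrov 0.3108; Halvorsen 0.1906.
Raw shares: Kowalski 199.80; Sato 1,153.92; Petrov 843.76; Halvorsen 517.53.
Rounded to nearest $1: Kowalski $200; Sato $1,154; Petrov $844; Halvorsen $518. Sum = $2,716.
Difference $2,715 − $2,716 = −$1 applied to largest allocation (Sato): Sato becomes $1,153.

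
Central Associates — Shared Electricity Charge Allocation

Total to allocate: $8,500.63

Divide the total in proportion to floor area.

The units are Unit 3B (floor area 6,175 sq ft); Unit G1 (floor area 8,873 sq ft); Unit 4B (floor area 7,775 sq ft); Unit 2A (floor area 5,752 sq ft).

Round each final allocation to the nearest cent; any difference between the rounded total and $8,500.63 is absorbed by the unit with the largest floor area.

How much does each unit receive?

Sum of floor area: 6,175 + 8,873 + 7,775 + 5,752 = 28,575.
Pro-rata amounts: Unit 3B 1,836.9690; Unit G1 2,639.5832; Unit 4B 2,312.9448; Unit 2A 1,711.1329.
After rounding (cent): Unit 3B $1,836.97; Unit G1 $2,639.58; Unit 4B $2,312.94; Unit 2A $1,711.13. Sum = $8,500.62.
Difference $8,500.63 − $8,500.62 = +$0.01 applied to largest floor area (Unit G1): Unit G1 becomes $2,639.59.

Unit 3B: $1,836.97 · Unit G1: $2,639.59 · Unit 4B: $2,312.94 · Unit 2A: $1,711.13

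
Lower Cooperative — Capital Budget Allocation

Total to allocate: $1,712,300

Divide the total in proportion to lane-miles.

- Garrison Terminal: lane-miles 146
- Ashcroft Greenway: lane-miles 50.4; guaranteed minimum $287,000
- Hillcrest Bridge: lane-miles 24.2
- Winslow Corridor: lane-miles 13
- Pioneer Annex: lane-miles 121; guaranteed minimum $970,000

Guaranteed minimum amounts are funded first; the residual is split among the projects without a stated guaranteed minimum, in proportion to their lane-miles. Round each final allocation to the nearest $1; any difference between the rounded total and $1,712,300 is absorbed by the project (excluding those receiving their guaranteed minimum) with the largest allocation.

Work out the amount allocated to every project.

Garrison Terminal: $362,849 | Ashcroft Greenway: $287,000 | Hillcrest Bridge: $60,143 | Winslow Corridor: $32,308 | Pioneer Annex: $970,000

Guaranteed amounts: Ashcroft Greenway $287,000; Pioneer Annex $970,000. Remaining pool $455,300.
Remaining pool split over remaining lane-miles 183.2: Garrison Terminal 362,848.25 → $362,848; Hillcrest Bridge 60,143.34 → $60,143; Winslow Corridor 32,308.41 → $32,308.
Rounding difference +$1 applied to Garrison Terminal → $362,849.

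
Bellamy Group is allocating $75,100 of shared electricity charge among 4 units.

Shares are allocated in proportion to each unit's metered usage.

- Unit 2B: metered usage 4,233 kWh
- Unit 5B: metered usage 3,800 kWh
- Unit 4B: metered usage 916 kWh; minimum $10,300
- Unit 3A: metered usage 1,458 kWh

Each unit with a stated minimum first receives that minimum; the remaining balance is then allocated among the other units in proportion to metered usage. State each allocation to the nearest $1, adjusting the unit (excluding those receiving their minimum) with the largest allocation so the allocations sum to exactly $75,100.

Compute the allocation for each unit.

Fund the minimums — Unit 4B $10,300. Balance $64,800.
Balance split over remaining metered usage 9,491: Unit 2B 28,900.90 → $28,901; Unit 5B 25,944.58 → $25,945; Unit 3A 9,954.53 → $9,955.
Rounding difference −$1 applied to Unit 2B → $28,900.

Unit 2B: $28,900 · Unit 5B: $25,945 · Unit 4B: $10,300 · Unit 3A: $9,955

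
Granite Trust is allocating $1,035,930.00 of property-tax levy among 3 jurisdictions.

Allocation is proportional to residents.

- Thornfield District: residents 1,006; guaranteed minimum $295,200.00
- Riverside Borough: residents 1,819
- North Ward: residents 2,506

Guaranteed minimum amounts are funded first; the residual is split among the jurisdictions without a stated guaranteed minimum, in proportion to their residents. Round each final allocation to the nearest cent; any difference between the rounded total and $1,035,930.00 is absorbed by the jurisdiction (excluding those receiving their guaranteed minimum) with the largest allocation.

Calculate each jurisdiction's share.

Thornfield District: $295,200.00 | Riverside Borough: $311,534.77 | North Ward: $429,195.23

Fund the minimums — Thornfield District $295,200.00. Balance $740,730.00.
Balance split over remaining residents 4,325: Riverside Borough 311,534.7676 → $311,534.77; North Ward 429,195.2324 → $429,195.23.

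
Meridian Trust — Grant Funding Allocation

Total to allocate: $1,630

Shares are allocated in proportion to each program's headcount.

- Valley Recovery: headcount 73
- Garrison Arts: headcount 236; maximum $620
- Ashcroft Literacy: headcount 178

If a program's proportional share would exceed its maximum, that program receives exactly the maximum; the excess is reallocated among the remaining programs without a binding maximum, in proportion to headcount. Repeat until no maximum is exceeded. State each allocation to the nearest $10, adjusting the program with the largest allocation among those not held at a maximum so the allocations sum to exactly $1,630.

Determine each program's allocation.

Valley Recovery: $290 | Garrison Arts: $620 | Ashcroft Literacy: $720

Sum of headcount: 487.
Unconstrained shares: Valley Recovery 244.33; Garrison Arts 789.90; Ashcroft Literacy 595.77.
Capped: Garrison Arts ($620); residual $1,010 reallocated over remaining headcount 251.
Redistributed shares: Valley Recovery 293.75 → $290; Ashcroft Literacy 716.25 → $720.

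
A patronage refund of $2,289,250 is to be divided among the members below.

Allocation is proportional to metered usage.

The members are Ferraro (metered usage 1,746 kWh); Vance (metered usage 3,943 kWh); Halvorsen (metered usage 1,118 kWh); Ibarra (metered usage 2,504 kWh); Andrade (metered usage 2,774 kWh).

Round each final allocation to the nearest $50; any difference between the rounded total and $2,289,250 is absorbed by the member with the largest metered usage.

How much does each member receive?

Ferraro: $330,750 · Vance: $746,850 · Halvorsen: $211,800 · Ibarra: $474,350 · Andrade: $525,500

Metered usage total: 12,085.
Raw shares: Ferraro 1,746/12,085 × $2,289,250 = 330,743.11; Vance 3,943/12,085 × $2,289,250 = 746,918.72; Halvorsen 1,118/12,085 × $2,289,250 = 211,781.67; Ibarra 2,504/12,085 × $2,289,250 = 474,330.33; Andrade 2,774/12,085 × $2,289,250 = 525,476.17.
At nearest $50: Ferraro $330,750; Vance $746,900; Halvorsen $211,800; Ibarra $474,350; Andrade $525,500. Sum = $2,289,300.
Difference $2,289,250 − $2,289,300 = −$50 applied to largest metered usage (Vance): Vance becomes $746,850.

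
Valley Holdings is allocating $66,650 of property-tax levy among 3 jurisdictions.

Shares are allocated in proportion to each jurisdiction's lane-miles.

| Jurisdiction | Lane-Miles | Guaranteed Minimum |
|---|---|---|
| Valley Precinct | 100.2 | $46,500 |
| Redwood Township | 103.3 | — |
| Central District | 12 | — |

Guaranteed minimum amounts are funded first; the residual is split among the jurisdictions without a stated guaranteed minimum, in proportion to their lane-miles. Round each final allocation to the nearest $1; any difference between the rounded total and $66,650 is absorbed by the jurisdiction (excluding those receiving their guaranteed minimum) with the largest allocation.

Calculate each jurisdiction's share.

Fund the minimums — Valley Precinct $46,500. Residual $20,150.
Residual split over remaining lane-miles 115.3: Redwood Township 18,052.86 → $18,053; Central District 2,097.14 → $2,097.

Valley Precinct: $46,500 | Redwood Township: $18,053 | Central District: $2,097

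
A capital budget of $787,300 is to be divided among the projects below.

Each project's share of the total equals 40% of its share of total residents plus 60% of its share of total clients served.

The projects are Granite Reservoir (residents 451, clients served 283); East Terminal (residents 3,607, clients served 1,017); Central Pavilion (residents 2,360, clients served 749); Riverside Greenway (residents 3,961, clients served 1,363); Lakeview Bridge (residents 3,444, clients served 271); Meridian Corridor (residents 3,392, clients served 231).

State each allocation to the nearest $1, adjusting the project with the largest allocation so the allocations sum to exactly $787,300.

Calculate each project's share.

Granite Reservoir: $42,406; East Terminal: $188,726; Central Pavilion: $133,569; Riverside Greenway: $236,960; Lakeview Bridge: $95,709; Meridian Corridor: $89,930

Totals — residents 17,215, clients served 3,914.
Composite weights (40% residents + 60% clients served): Granite Reservoir 0.0539; East Terminal 0.2397; Central Pavilion 0.1697; Riverside Greenway 0.3010; Lakeview Bridge 0.1216; Meridian Corridor 0.1142.
Unrounded shares: Granite Reservoir 42,405.52; East Terminal 188,725.67; Central Pavilion 133,568.99; Riverside Greenway 236,960.19; Lakeview Bridge 95,709.24; Meridian Corridor 89,930.39.
Rounded to nearest $1: Granite Reservoir $42,406; East Terminal $188,726; Central Pavilion $133,569; Riverside Greenway $236,960; Lakeview Bridge $95,709; Meridian Corridor $89,930. Sum = $787,300.
No rounding difference to absorb.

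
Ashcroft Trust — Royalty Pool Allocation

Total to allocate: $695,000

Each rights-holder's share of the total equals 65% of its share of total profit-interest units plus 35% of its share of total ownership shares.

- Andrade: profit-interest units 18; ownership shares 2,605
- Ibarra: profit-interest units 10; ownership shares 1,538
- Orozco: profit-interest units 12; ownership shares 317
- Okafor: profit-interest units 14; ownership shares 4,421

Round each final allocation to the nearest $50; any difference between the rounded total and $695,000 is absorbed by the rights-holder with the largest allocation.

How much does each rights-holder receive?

Profit-interest units total 54; ownership shares total 8,881.
Composite weights (65% profit-interest units + 35% ownership shares): Andrade 0.3193; Ibarra 0.1810; Orozco 0.1569; Okafor 0.3428.
Raw shares: Andrade 221,934.11; Ibarra 125,783.13; Orozco 109,071.50; Okafor 238,211.27.
At nearest $50: Andrade $221,950; Ibarra $125,800; Orozco $109,050; Okafor $238,200. Sum = $695,000.
Sum already equals the total — no adjustment.

Andrade: $221,950 · Ibarra: $125,800 · Orozco: $109,050 · Okafor: $238,200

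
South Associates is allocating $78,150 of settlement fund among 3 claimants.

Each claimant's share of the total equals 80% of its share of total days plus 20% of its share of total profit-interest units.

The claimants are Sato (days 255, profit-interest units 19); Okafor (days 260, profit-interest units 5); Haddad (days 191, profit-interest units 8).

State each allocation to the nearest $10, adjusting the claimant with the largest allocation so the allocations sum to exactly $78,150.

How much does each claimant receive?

Days total 706; profit-interest units total 32.
Blended shares (80% days + 20% profit-interest units): Sato 0.4077; Okafor 0.3259; Haddad 0.2664.
Raw shares: Sato 31,861.90; Okafor 25,466.55; Haddad 20,821.55.
At nearest $10: Sato $31,860; Okafor $25,470; Haddad $20,820. Sum = $78,150.
Sum already equals the total — no adjustment.

Sato: $31,860 · Okafor: $25,470 · Haddad: $20,820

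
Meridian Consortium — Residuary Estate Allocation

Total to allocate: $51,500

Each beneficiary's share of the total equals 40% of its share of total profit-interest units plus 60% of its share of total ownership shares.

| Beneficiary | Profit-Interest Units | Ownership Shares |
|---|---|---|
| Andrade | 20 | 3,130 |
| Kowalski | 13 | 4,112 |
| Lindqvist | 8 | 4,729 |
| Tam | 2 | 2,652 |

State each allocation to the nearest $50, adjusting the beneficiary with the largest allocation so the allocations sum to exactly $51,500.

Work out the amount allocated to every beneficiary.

Totals — profit-interest units 43, ownership shares 14,623.
Combined weights (40% profit-interest units + 60% ownership shares): Andrade 0.3145; Kowalski 0.2897; Lindqvist 0.2685; Tam 0.1274.
Proportional shares: Andrade 16,195.43; Kowalski 14,917.01; Lindqvist 13,825.45; Tam 6,562.11.
At nearest $50: Andrade $16,200; Kowalski $14,900; Lindqvist $13,850; Tam $6,550. Sum = $51,500.
No rounding difference to absorb.

Andrade: $16,200 | Kowalski: $14,900 | Lindqvist: $13,850 | Tam: $6,550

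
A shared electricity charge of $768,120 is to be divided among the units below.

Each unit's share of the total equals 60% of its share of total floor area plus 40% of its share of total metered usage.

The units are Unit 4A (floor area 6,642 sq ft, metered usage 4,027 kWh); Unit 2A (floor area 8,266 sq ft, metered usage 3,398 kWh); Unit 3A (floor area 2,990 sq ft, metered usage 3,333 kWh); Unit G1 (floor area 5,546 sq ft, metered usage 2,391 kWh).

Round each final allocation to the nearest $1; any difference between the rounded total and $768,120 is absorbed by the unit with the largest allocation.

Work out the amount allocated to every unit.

Unit 4A: $224,669 | Unit 2A: $241,896 | Unit 3A: $136,660 | Unit G1: $164,895

Floor area total 23,444; metered usage total 13,149.
Blended shares (60% floor area + 40% metered usage): Unit 4A 0.2925; Unit 2A 0.3149; Unit 3A 0.1779; Unit G1 0.2147.
Unrounded shares: Unit 4A 224,668.70; Unit 2A 241,896.36; Unit 3A 136,659.70; Unit G1 164,895.24.
After rounding ($1): Unit 4A $224,669; Unit 2A $241,896; Unit 3A $136,660; Unit G1 $164,895. Sum = $768,120.
Sum already equals the total — no adjustment.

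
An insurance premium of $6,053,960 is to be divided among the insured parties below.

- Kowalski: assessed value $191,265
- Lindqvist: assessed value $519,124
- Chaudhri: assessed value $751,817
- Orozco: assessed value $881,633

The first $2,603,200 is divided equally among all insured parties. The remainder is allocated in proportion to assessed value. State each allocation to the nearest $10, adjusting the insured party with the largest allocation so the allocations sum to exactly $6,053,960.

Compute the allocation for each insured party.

Equal tier: $2,603,200 ÷ 4 = $650,800 apiece.
Remainder $3,450,760 by assessed value (total 2,343,839): Kowalski 281,593.41 → $281,590; Lindqvist 764,289.84 → $764,290; Chaudhri 1,106,876.38 → $1,106,880; Orozco 1,298,000.37 → $1,298,000.
Totals: Kowalski $650,800 + $281,590 = $932,390; Lindqvist $650,800 + $764,290 = $1,415,090; Chaudhri $650,800 + $1,106,880 = $1,757,680; Orozco $650,800 + $1,298,000 = $1,948,800.

Kowalski: $932,390; Lindqvist: $1,415,090; Chaudhri: $1,757,680; Orozco: $1,948,800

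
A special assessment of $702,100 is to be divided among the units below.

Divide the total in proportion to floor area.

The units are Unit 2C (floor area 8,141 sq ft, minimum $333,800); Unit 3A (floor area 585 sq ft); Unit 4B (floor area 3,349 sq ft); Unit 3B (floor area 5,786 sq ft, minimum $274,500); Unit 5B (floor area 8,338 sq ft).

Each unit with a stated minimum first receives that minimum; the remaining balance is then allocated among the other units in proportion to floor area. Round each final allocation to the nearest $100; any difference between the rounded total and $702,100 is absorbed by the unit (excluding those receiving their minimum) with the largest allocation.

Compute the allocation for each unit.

Unit 2C: $333,800 · Unit 3A: $4,500 · Unit 4B: $25,600 · Unit 3B: $274,500 · Unit 5B: $63,700

Minimums first: Unit 2C $333,800; Unit 3B $274,500. Balance $93,800.
Balance split over remaining floor area 12,272: Unit 3A 4,471.40 → $4,500; Unit 4B 25,597.80 → $25,600; Unit 5B 63,730.80 → $63,700.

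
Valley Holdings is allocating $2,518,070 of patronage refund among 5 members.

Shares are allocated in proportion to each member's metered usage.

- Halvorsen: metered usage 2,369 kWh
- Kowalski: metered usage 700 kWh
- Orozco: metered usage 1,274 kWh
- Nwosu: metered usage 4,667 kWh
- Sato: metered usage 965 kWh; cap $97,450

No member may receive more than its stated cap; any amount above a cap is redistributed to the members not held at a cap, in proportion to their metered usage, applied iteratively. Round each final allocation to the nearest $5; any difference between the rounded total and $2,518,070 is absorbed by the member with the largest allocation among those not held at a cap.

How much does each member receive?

Halvorsen: $636,455; Kowalski: $188,060; Orozco: $342,270; Nwosu: $1,253,835; Sato: $97,450

Sum of metered usage: 9,975.
Pro-rata shares before constraints: Halvorsen 598,025.85; Kowalski 176,706.67; Orozco 321,606.13; Nwosu 1,178,128.59; Sato 243,602.76.
Cap binds for Sato ($97,450); residual $2,420,620 reallocated over remaining metered usage 9,010.
Shares after redistribution: Halvorsen 636,453.80 → $636,455; Kowalski 188,061.49 → $188,060; Orozco 342,271.91 → $342,270; Nwosu 1,253,832.80 → $1,253,835.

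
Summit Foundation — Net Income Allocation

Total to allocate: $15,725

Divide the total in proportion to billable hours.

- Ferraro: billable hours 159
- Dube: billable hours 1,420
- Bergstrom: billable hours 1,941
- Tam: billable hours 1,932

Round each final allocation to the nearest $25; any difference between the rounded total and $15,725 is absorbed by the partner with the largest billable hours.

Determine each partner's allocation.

Ferraro: $450 | Dube: $4,100 | Bergstrom: $5,600 | Tam: $5,575

Total billable hours = 159 + 1,420 + 1,941 + 1,932 = 5,452.
Unrounded shares: Ferraro 458.60; Dube 4,095.65; Bergstrom 5,598.35; Tam 5,572.40.
At nearest $25: Ferraro $450; Dube $4,100; Bergstrom $5,600; Tam $5,575. Sum = $15,725.
Rounded total matches; no reconciliation needed.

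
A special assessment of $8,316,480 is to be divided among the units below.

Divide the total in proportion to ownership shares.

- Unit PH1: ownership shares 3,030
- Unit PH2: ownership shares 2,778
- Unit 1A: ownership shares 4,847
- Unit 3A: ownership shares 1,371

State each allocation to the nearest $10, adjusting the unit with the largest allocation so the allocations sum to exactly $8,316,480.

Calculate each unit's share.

Unit PH1: $2,095,370; Unit PH2: $1,921,100; Unit 1A: $3,351,910; Unit 3A: $948,100

Ownership shares total: 12,026.
Pro-rata amounts: Unit PH1 3,030/12,026 × $8,316,480 = 2,095,371.23; Unit PH2 2,778/12,026 × $8,316,480 = 1,921,102.73; Unit 1A 4,847/12,026 × $8,316,480 = 3,351,902.42; Unit 3A 1,371/12,026 × $8,316,480 = 948,103.62.
Rounded to nearest $10: Unit PH1 $2,095,370; Unit PH2 $1,921,100; Unit 1A $3,351,900; Unit 3A $948,100. Sum = $8,316,470.
Difference $8,316,480 − $8,316,470 = +$10 applied to largest allocation (Unit 1A): Unit 1A becomes $3,351,910.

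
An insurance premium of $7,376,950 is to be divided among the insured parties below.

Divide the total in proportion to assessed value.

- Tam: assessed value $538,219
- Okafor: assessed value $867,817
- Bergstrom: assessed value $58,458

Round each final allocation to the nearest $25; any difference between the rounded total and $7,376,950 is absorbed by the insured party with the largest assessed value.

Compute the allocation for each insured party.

Assessed value total: 538,219 + 867,817 + 58,458 = 1,464,494.
Unrounded shares: Tam 2,711,117.05; Okafor 4,371,368.28; Bergstrom 294,464.67.
At nearest $25: Tam $2,711,125; Okafor $4,371,375; Bergstrom $294,475. Sum = $7,376,975.
Difference $7,376,950 − $7,376,975 = −$25 applied to largest assessed value (Okafor): Okafor becomes $4,371,350.

Tam: $2,711,125; Okafor: $4,371,350; Bergstrom: $294,475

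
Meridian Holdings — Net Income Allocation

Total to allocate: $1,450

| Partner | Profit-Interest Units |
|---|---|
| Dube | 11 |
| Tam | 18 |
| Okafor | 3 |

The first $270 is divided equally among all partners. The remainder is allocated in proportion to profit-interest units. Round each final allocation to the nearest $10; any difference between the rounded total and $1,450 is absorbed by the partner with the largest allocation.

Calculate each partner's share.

Dube: $500 | Tam: $750 | Okafor: $200

$270 shared equally gives $90 per partner.
Remainder $1,180 by profit-interest units (total 32): Dube 405.62 → $410; Tam 663.75 → $660; Okafor 110.62 → $110.
Totals: Dube $90 + $410 = $500; Tam $90 + $660 = $750; Okafor $90 + $110 = $200.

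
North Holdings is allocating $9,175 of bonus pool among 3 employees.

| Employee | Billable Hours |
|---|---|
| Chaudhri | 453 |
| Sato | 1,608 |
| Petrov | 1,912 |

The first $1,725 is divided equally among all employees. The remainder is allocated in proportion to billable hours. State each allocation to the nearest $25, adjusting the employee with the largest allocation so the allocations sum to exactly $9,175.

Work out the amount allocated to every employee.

$1,725 shared equally gives $575 per employee.
Remainder $7,450 by billable hours (total 3,973): Chaudhri 849.45 → $850; Sato 3,015.25 → $3,025; Petrov 3,585.30 → $3,575.
Totals: Chaudhri $575 + $850 = $1,425; Sato $575 + $3,025 = $3,600; Petrov $575 + $3,575 = $4,150.

Chaudhri: $1,425; Sato: $3,600; Petrov: $4,150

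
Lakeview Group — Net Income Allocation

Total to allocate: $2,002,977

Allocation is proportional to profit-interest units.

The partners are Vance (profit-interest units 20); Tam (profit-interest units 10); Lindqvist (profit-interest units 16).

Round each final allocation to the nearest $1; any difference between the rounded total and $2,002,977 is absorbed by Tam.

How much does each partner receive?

Vance: $870,860 · Tam: $435,429 · Lindqvist: $696,688

Sum of profit-interest units: 46.
Unrounded shares: Vance 20/46 × $2,002,977 = 870,859.57; Tam 10/46 × $2,002,977 = 435,429.78; Lindqvist 16/46 × $2,002,977 = 696,687.65.
At nearest $1: Vance $870,860; Tam $435,430; Lindqvist $696,688. Sum = $2,002,978.
Difference $2,002,977 − $2,002,978 = −$1 applied to Tam: Tam becomes $435,429.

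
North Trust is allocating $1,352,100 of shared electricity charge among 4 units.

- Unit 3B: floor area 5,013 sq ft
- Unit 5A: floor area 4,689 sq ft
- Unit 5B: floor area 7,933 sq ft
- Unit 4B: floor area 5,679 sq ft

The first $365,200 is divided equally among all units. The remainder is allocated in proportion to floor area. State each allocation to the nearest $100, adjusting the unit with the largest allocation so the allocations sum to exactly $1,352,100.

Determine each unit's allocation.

Unit 3B: $303,500; Unit 5A: $289,800; Unit 5B: $427,100; Unit 4B: $331,700

Equal tier: $365,200 ÷ 4 = $91,300 apiece.
Remainder $986,900 by floor area (total 23,314): Unit 3B 212,204.24 → $212,200; Unit 5A 198,489.07 → $198,500; Unit 5B 335,810.14 → $335,800; Unit 4B 240,396.55 → $240,400.
Totals: Unit 3B $91,300 + $212,200 = $303,500; Unit 5A $91,300 + $198,500 = $289,800; Unit 5B $91,300 + $335,800 = $427,100; Unit 4B $91,300 + $240,400 = $331,700.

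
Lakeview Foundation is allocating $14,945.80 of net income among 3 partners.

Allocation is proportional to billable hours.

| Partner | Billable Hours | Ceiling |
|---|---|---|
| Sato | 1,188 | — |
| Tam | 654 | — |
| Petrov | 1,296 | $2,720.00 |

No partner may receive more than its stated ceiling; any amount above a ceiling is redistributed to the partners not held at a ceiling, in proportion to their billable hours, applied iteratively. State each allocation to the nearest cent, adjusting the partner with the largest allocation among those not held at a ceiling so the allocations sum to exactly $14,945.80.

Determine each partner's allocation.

Combined billable hours = 3,138.
Pro-rata shares before constraints: Sato 5,658.2570; Tam 3,114.8990; Petrov 6,172.6440.
Capped: Petrov ($2,720.00); remaining pool $12,225.80 reallocated over remaining billable hours 1,842.
Redistributed shares: Sato 7,885.0436 → $7,885.04; Tam 4,340.7564 → $4,340.76.

Sato: $7,885.04 | Tam: $4,340.76 | Petrov: $2,720.00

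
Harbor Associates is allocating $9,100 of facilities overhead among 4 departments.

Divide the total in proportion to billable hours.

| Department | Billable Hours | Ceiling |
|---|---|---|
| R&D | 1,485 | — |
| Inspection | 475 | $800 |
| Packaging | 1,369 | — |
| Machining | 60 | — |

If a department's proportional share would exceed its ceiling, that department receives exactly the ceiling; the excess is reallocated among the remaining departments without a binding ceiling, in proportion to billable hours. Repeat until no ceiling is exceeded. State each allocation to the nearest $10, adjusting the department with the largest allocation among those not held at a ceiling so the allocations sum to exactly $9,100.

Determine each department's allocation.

R&D: $4,230; Inspection: $800; Packaging: $3,900; Machining: $170

Combined billable hours = 3,389.
Unconstrained shares: R&D 3,987.46; Inspection 1,275.45; Packaging 3,675.98; Machining 161.11.
Capped: Inspection ($800); residual $8,300 reallocated over remaining billable hours 2,914.
Remaining shares: R&D 4,229.75 → $4,230; Packaging 3,899.35 → $3,900; Machining 170.90 → $170.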